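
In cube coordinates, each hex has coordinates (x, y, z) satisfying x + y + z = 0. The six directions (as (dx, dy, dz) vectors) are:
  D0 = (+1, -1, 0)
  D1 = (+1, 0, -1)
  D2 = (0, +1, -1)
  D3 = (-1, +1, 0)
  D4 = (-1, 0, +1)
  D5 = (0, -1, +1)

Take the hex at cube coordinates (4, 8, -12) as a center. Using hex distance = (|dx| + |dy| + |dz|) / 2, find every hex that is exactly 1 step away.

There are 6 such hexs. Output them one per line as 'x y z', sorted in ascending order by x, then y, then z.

Answer: 3 8 -11
3 9 -12
4 7 -11
4 9 -13
5 7 -12
5 8 -13

Derivation:
Walk ring at distance 1 from (4, 8, -12):
Start at center + D4*1 = (3, 8, -11)
  hex 0: (3, 8, -11)
  hex 1: (4, 7, -11)
  hex 2: (5, 7, -12)
  hex 3: (5, 8, -13)
  hex 4: (4, 9, -13)
  hex 5: (3, 9, -12)
Sorted: 6 hexes.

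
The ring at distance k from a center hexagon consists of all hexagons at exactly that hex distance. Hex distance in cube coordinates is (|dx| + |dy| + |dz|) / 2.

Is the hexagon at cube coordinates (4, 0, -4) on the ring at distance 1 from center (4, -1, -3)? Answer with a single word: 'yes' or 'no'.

Answer: yes

Derivation:
|px - cx| = |4 - 4| = 0
|py - cy| = |0 - (-1)| = 1
|pz - cz| = |-4 - (-3)| = 1
distance = (0+1+1)/2 = 2/2 = 1
radius = 1; distance == radius -> yes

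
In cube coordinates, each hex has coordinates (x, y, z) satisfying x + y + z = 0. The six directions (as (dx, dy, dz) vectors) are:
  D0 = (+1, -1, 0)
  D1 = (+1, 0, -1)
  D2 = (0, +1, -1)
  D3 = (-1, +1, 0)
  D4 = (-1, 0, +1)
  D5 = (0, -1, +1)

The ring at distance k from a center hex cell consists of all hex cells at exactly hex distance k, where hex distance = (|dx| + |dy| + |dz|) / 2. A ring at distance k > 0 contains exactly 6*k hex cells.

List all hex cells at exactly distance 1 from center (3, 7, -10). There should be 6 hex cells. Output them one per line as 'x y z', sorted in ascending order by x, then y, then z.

Walk ring at distance 1 from (3, 7, -10):
Start at center + D4*1 = (2, 7, -9)
  hex 0: (2, 7, -9)
  hex 1: (3, 6, -9)
  hex 2: (4, 6, -10)
  hex 3: (4, 7, -11)
  hex 4: (3, 8, -11)
  hex 5: (2, 8, -10)
Sorted: 6 hexes.

Answer: 2 7 -9
2 8 -10
3 6 -9
3 8 -11
4 6 -10
4 7 -11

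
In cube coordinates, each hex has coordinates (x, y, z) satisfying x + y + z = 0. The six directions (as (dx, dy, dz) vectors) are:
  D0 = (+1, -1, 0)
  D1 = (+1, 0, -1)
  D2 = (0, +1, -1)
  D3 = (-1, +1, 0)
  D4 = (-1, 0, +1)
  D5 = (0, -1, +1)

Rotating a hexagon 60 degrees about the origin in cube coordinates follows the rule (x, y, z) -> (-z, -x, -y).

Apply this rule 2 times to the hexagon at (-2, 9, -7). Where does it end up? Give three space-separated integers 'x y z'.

Answer: 9 -7 -2

Derivation:
Start: (-2, 9, -7)
Step 1: (-2, 9, -7) -> (-(-7), -(-2), -(9)) = (7, 2, -9)
Step 2: (7, 2, -9) -> (-(-9), -(7), -(2)) = (9, -7, -2)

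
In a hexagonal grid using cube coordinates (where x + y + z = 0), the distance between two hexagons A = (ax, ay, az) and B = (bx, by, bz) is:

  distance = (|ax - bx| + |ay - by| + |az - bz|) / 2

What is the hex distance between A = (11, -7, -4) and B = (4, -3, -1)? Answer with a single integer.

Answer: 7

Derivation:
|ax - bx| = |11 - 4| = 7
|ay - by| = |-7 - (-3)| = 4
|az - bz| = |-4 - (-1)| = 3
distance = (7 + 4 + 3) / 2 = 14 / 2 = 7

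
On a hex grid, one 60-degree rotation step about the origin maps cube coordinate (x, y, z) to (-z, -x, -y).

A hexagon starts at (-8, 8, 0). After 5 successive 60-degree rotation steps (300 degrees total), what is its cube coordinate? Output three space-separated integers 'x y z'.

Answer: -8 0 8

Derivation:
Start: (-8, 8, 0)
Step 1: (-8, 8, 0) -> (-(0), -(-8), -(8)) = (0, 8, -8)
Step 2: (0, 8, -8) -> (-(-8), -(0), -(8)) = (8, 0, -8)
Step 3: (8, 0, -8) -> (-(-8), -(8), -(0)) = (8, -8, 0)
Step 4: (8, -8, 0) -> (-(0), -(8), -(-8)) = (0, -8, 8)
Step 5: (0, -8, 8) -> (-(8), -(0), -(-8)) = (-8, 0, 8)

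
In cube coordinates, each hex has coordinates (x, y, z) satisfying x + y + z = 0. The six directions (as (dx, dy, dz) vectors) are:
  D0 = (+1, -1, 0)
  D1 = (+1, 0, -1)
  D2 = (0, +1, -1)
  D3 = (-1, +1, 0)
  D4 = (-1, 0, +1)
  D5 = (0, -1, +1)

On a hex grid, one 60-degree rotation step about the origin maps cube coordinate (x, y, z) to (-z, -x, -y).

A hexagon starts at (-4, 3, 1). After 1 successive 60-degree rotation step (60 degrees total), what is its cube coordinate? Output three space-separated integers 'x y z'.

Start: (-4, 3, 1)
Step 1: (-4, 3, 1) -> (-(1), -(-4), -(3)) = (-1, 4, -3)

Answer: -1 4 -3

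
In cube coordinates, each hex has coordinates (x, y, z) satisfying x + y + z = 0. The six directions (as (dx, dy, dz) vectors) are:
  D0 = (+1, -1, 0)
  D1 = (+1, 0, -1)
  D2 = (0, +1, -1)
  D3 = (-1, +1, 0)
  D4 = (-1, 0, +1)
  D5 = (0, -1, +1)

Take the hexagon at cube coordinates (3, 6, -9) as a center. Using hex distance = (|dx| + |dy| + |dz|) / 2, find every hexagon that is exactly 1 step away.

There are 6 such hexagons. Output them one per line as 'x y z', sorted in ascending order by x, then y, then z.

Answer: 2 6 -8
2 7 -9
3 5 -8
3 7 -10
4 5 -9
4 6 -10

Derivation:
Walk ring at distance 1 from (3, 6, -9):
Start at center + D4*1 = (2, 6, -8)
  hex 0: (2, 6, -8)
  hex 1: (3, 5, -8)
  hex 2: (4, 5, -9)
  hex 3: (4, 6, -10)
  hex 4: (3, 7, -10)
  hex 5: (2, 7, -9)
Sorted: 6 hexes.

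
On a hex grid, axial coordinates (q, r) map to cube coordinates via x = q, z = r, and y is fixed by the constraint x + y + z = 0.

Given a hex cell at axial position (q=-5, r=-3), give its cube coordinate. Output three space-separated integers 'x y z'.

x = q = -5
z = r = -3
y = -x - z = -(-5) - (-3) = 8

Answer: -5 8 -3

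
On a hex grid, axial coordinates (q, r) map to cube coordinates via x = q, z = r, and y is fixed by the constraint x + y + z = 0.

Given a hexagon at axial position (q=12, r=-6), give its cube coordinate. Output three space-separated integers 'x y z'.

x = q = 12
z = r = -6
y = -x - z = -(12) - (-6) = -6

Answer: 12 -6 -6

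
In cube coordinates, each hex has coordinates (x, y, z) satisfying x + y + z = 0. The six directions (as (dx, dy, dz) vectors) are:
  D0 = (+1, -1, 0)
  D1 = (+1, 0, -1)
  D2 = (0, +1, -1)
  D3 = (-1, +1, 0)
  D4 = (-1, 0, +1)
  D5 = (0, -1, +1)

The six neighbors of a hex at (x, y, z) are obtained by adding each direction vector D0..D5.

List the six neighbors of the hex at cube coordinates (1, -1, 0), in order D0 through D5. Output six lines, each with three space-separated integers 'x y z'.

Answer: 2 -2 0
2 -1 -1
1 0 -1
0 0 0
0 -1 1
1 -2 1

Derivation:
Center: (1, -1, 0). Add each direction:
  D0: (1, -1, 0) + (1, -1, 0) = (2, -2, 0)
  D1: (1, -1, 0) + (1, 0, -1) = (2, -1, -1)
  D2: (1, -1, 0) + (0, 1, -1) = (1, 0, -1)
  D3: (1, -1, 0) + (-1, 1, 0) = (0, 0, 0)
  D4: (1, -1, 0) + (-1, 0, 1) = (0, -1, 1)
  D5: (1, -1, 0) + (0, -1, 1) = (1, -2, 1)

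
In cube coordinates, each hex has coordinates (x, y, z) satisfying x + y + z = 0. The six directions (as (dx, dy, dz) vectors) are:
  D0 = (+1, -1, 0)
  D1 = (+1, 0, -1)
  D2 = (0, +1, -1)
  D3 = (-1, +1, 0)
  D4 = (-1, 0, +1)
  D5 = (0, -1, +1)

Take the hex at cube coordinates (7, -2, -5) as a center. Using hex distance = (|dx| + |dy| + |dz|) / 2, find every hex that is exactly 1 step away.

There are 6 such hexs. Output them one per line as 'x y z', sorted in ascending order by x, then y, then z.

Walk ring at distance 1 from (7, -2, -5):
Start at center + D4*1 = (6, -2, -4)
  hex 0: (6, -2, -4)
  hex 1: (7, -3, -4)
  hex 2: (8, -3, -5)
  hex 3: (8, -2, -6)
  hex 4: (7, -1, -6)
  hex 5: (6, -1, -5)
Sorted: 6 hexes.

Answer: 6 -2 -4
6 -1 -5
7 -3 -4
7 -1 -6
8 -3 -5
8 -2 -6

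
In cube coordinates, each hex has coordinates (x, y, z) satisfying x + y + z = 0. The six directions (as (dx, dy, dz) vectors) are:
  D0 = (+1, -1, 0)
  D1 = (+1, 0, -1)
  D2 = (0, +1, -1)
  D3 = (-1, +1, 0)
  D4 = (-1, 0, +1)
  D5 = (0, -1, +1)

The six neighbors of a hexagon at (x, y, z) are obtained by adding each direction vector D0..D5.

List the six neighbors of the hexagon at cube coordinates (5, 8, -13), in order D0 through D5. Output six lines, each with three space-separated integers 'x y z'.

Center: (5, 8, -13). Add each direction:
  D0: (5, 8, -13) + (1, -1, 0) = (6, 7, -13)
  D1: (5, 8, -13) + (1, 0, -1) = (6, 8, -14)
  D2: (5, 8, -13) + (0, 1, -1) = (5, 9, -14)
  D3: (5, 8, -13) + (-1, 1, 0) = (4, 9, -13)
  D4: (5, 8, -13) + (-1, 0, 1) = (4, 8, -12)
  D5: (5, 8, -13) + (0, -1, 1) = (5, 7, -12)

Answer: 6 7 -13
6 8 -14
5 9 -14
4 9 -13
4 8 -12
5 7 -12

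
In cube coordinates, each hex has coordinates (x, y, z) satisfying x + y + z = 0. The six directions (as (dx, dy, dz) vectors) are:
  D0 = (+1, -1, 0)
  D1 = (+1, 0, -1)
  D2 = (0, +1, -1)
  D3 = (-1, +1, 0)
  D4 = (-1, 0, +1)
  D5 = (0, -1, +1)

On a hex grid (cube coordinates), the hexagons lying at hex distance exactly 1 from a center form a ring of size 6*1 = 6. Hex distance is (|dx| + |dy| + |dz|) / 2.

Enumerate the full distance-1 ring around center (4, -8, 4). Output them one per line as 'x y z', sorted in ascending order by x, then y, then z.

Walk ring at distance 1 from (4, -8, 4):
Start at center + D4*1 = (3, -8, 5)
  hex 0: (3, -8, 5)
  hex 1: (4, -9, 5)
  hex 2: (5, -9, 4)
  hex 3: (5, -8, 3)
  hex 4: (4, -7, 3)
  hex 5: (3, -7, 4)
Sorted: 6 hexes.

Answer: 3 -8 5
3 -7 4
4 -9 5
4 -7 3
5 -9 4
5 -8 3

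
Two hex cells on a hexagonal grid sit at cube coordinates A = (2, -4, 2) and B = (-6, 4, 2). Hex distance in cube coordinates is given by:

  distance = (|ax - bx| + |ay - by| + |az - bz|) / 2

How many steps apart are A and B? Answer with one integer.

Answer: 8

Derivation:
|ax - bx| = |2 - (-6)| = 8
|ay - by| = |-4 - 4| = 8
|az - bz| = |2 - 2| = 0
distance = (8 + 8 + 0) / 2 = 16 / 2 = 8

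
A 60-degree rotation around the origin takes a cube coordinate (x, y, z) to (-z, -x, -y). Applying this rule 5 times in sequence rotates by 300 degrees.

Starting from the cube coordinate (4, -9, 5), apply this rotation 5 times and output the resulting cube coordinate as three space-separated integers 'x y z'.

Start: (4, -9, 5)
Step 1: (4, -9, 5) -> (-(5), -(4), -(-9)) = (-5, -4, 9)
Step 2: (-5, -4, 9) -> (-(9), -(-5), -(-4)) = (-9, 5, 4)
Step 3: (-9, 5, 4) -> (-(4), -(-9), -(5)) = (-4, 9, -5)
Step 4: (-4, 9, -5) -> (-(-5), -(-4), -(9)) = (5, 4, -9)
Step 5: (5, 4, -9) -> (-(-9), -(5), -(4)) = (9, -5, -4)

Answer: 9 -5 -4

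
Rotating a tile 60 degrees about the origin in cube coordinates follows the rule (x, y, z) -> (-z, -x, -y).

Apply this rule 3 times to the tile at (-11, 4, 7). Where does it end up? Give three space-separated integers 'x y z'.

Start: (-11, 4, 7)
Step 1: (-11, 4, 7) -> (-(7), -(-11), -(4)) = (-7, 11, -4)
Step 2: (-7, 11, -4) -> (-(-4), -(-7), -(11)) = (4, 7, -11)
Step 3: (4, 7, -11) -> (-(-11), -(4), -(7)) = (11, -4, -7)

Answer: 11 -4 -7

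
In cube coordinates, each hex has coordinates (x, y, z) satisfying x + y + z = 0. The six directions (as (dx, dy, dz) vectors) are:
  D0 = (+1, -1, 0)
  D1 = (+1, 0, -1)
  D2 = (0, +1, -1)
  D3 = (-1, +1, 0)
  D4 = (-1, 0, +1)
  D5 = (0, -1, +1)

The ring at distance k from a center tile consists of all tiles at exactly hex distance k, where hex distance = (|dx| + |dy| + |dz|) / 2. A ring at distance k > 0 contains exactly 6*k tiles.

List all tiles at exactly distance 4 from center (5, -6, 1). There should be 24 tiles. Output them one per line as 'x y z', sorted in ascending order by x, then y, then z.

Walk ring at distance 4 from (5, -6, 1):
Start at center + D4*4 = (1, -6, 5)
  hex 0: (1, -6, 5)
  hex 1: (2, -7, 5)
  hex 2: (3, -8, 5)
  hex 3: (4, -9, 5)
  hex 4: (5, -10, 5)
  hex 5: (6, -10, 4)
  hex 6: (7, -10, 3)
  hex 7: (8, -10, 2)
  hex 8: (9, -10, 1)
  hex 9: (9, -9, 0)
  hex 10: (9, -8, -1)
  hex 11: (9, -7, -2)
  hex 12: (9, -6, -3)
  hex 13: (8, -5, -3)
  hex 14: (7, -4, -3)
  hex 15: (6, -3, -3)
  hex 16: (5, -2, -3)
  hex 17: (4, -2, -2)
  hex 18: (3, -2, -1)
  hex 19: (2, -2, 0)
  hex 20: (1, -2, 1)
  hex 21: (1, -3, 2)
  hex 22: (1, -4, 3)
  hex 23: (1, -5, 4)
Sorted: 24 hexes.

Answer: 1 -6 5
1 -5 4
1 -4 3
1 -3 2
1 -2 1
2 -7 5
2 -2 0
3 -8 5
3 -2 -1
4 -9 5
4 -2 -2
5 -10 5
5 -2 -3
6 -10 4
6 -3 -3
7 -10 3
7 -4 -3
8 -10 2
8 -5 -3
9 -10 1
9 -9 0
9 -8 -1
9 -7 -2
9 -6 -3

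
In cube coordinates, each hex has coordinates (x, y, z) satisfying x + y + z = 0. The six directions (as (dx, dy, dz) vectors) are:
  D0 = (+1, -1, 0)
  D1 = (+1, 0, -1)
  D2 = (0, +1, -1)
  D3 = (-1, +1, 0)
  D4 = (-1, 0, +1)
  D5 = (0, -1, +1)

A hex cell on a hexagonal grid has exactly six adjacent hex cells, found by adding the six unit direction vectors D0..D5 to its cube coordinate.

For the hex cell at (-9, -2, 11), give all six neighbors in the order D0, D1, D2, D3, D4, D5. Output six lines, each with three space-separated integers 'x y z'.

Answer: -8 -3 11
-8 -2 10
-9 -1 10
-10 -1 11
-10 -2 12
-9 -3 12

Derivation:
Center: (-9, -2, 11). Add each direction:
  D0: (-9, -2, 11) + (1, -1, 0) = (-8, -3, 11)
  D1: (-9, -2, 11) + (1, 0, -1) = (-8, -2, 10)
  D2: (-9, -2, 11) + (0, 1, -1) = (-9, -1, 10)
  D3: (-9, -2, 11) + (-1, 1, 0) = (-10, -1, 11)
  D4: (-9, -2, 11) + (-1, 0, 1) = (-10, -2, 12)
  D5: (-9, -2, 11) + (0, -1, 1) = (-9, -3, 12)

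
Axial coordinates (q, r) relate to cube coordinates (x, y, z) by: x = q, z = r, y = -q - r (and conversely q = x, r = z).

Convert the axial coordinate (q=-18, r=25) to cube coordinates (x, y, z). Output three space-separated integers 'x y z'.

x = q = -18
z = r = 25
y = -x - z = -(-18) - (25) = -7

Answer: -18 -7 25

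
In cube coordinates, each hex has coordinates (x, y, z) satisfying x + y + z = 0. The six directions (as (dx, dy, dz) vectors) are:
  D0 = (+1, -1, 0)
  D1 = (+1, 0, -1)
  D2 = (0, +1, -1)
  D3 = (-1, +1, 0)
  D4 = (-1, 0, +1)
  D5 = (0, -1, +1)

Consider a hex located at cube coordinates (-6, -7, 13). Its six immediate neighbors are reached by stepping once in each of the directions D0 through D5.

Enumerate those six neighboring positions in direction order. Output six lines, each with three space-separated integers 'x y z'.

Answer: -5 -8 13
-5 -7 12
-6 -6 12
-7 -6 13
-7 -7 14
-6 -8 14

Derivation:
Center: (-6, -7, 13). Add each direction:
  D0: (-6, -7, 13) + (1, -1, 0) = (-5, -8, 13)
  D1: (-6, -7, 13) + (1, 0, -1) = (-5, -7, 12)
  D2: (-6, -7, 13) + (0, 1, -1) = (-6, -6, 12)
  D3: (-6, -7, 13) + (-1, 1, 0) = (-7, -6, 13)
  D4: (-6, -7, 13) + (-1, 0, 1) = (-7, -7, 14)
  D5: (-6, -7, 13) + (0, -1, 1) = (-6, -8, 14)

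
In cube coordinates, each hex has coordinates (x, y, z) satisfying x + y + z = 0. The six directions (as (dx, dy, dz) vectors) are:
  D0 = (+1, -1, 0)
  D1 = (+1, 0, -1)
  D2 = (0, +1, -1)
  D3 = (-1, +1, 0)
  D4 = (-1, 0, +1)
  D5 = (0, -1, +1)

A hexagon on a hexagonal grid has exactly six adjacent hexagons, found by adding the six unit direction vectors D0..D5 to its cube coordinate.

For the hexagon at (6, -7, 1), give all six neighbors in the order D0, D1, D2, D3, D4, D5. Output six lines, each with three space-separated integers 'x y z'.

Answer: 7 -8 1
7 -7 0
6 -6 0
5 -6 1
5 -7 2
6 -8 2

Derivation:
Center: (6, -7, 1). Add each direction:
  D0: (6, -7, 1) + (1, -1, 0) = (7, -8, 1)
  D1: (6, -7, 1) + (1, 0, -1) = (7, -7, 0)
  D2: (6, -7, 1) + (0, 1, -1) = (6, -6, 0)
  D3: (6, -7, 1) + (-1, 1, 0) = (5, -6, 1)
  D4: (6, -7, 1) + (-1, 0, 1) = (5, -7, 2)
  D5: (6, -7, 1) + (0, -1, 1) = (6, -8, 2)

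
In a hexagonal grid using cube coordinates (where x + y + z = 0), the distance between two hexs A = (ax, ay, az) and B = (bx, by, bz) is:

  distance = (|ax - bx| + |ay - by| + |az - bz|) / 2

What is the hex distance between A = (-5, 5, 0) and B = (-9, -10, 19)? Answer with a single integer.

Answer: 19

Derivation:
|ax - bx| = |-5 - (-9)| = 4
|ay - by| = |5 - (-10)| = 15
|az - bz| = |0 - 19| = 19
distance = (4 + 15 + 19) / 2 = 38 / 2 = 19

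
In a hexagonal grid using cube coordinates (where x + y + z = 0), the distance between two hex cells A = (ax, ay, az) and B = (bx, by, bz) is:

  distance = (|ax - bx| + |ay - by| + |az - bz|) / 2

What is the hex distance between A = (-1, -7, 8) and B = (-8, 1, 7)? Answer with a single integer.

|ax - bx| = |-1 - (-8)| = 7
|ay - by| = |-7 - 1| = 8
|az - bz| = |8 - 7| = 1
distance = (7 + 8 + 1) / 2 = 16 / 2 = 8

Answer: 8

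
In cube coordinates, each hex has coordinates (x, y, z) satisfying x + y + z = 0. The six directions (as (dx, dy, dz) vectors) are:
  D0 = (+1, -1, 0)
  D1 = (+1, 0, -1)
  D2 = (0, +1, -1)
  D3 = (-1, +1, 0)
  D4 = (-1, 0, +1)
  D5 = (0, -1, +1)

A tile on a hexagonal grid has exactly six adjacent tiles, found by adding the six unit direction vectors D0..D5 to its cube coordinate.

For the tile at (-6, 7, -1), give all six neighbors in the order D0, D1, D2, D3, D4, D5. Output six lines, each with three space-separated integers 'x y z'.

Answer: -5 6 -1
-5 7 -2
-6 8 -2
-7 8 -1
-7 7 0
-6 6 0

Derivation:
Center: (-6, 7, -1). Add each direction:
  D0: (-6, 7, -1) + (1, -1, 0) = (-5, 6, -1)
  D1: (-6, 7, -1) + (1, 0, -1) = (-5, 7, -2)
  D2: (-6, 7, -1) + (0, 1, -1) = (-6, 8, -2)
  D3: (-6, 7, -1) + (-1, 1, 0) = (-7, 8, -1)
  D4: (-6, 7, -1) + (-1, 0, 1) = (-7, 7, 0)
  D5: (-6, 7, -1) + (0, -1, 1) = (-6, 6, 0)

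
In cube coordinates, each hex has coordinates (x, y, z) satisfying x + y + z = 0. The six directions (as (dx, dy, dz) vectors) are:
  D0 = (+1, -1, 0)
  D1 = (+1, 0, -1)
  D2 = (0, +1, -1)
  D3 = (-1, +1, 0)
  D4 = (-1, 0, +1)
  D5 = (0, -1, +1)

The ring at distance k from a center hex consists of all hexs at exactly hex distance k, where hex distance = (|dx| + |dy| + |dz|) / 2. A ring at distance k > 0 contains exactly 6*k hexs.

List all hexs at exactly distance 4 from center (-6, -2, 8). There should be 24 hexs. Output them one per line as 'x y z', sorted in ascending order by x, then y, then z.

Walk ring at distance 4 from (-6, -2, 8):
Start at center + D4*4 = (-10, -2, 12)
  hex 0: (-10, -2, 12)
  hex 1: (-9, -3, 12)
  hex 2: (-8, -4, 12)
  hex 3: (-7, -5, 12)
  hex 4: (-6, -6, 12)
  hex 5: (-5, -6, 11)
  hex 6: (-4, -6, 10)
  hex 7: (-3, -6, 9)
  hex 8: (-2, -6, 8)
  hex 9: (-2, -5, 7)
  hex 10: (-2, -4, 6)
  hex 11: (-2, -3, 5)
  hex 12: (-2, -2, 4)
  hex 13: (-3, -1, 4)
  hex 14: (-4, 0, 4)
  hex 15: (-5, 1, 4)
  hex 16: (-6, 2, 4)
  hex 17: (-7, 2, 5)
  hex 18: (-8, 2, 6)
  hex 19: (-9, 2, 7)
  hex 20: (-10, 2, 8)
  hex 21: (-10, 1, 9)
  hex 22: (-10, 0, 10)
  hex 23: (-10, -1, 11)
Sorted: 24 hexes.

Answer: -10 -2 12
-10 -1 11
-10 0 10
-10 1 9
-10 2 8
-9 -3 12
-9 2 7
-8 -4 12
-8 2 6
-7 -5 12
-7 2 5
-6 -6 12
-6 2 4
-5 -6 11
-5 1 4
-4 -6 10
-4 0 4
-3 -6 9
-3 -1 4
-2 -6 8
-2 -5 7
-2 -4 6
-2 -3 5
-2 -2 4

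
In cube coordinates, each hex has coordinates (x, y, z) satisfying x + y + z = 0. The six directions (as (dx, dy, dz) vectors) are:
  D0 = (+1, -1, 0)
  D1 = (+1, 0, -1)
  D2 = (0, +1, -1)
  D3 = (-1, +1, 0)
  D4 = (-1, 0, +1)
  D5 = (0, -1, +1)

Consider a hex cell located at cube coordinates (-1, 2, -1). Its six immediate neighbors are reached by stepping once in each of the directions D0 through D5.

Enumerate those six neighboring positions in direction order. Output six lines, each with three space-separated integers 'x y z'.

Answer: 0 1 -1
0 2 -2
-1 3 -2
-2 3 -1
-2 2 0
-1 1 0

Derivation:
Center: (-1, 2, -1). Add each direction:
  D0: (-1, 2, -1) + (1, -1, 0) = (0, 1, -1)
  D1: (-1, 2, -1) + (1, 0, -1) = (0, 2, -2)
  D2: (-1, 2, -1) + (0, 1, -1) = (-1, 3, -2)
  D3: (-1, 2, -1) + (-1, 1, 0) = (-2, 3, -1)
  D4: (-1, 2, -1) + (-1, 0, 1) = (-2, 2, 0)
  D5: (-1, 2, -1) + (0, -1, 1) = (-1, 1, 0)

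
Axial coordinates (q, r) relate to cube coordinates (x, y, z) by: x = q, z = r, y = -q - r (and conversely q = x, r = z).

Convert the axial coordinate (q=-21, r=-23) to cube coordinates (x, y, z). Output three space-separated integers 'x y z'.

Answer: -21 44 -23

Derivation:
x = q = -21
z = r = -23
y = -x - z = -(-21) - (-23) = 44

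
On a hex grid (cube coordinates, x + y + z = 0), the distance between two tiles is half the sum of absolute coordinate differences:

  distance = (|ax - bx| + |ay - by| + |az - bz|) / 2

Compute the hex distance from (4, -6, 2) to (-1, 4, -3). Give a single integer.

Answer: 10

Derivation:
|ax - bx| = |4 - (-1)| = 5
|ay - by| = |-6 - 4| = 10
|az - bz| = |2 - (-3)| = 5
distance = (5 + 10 + 5) / 2 = 20 / 2 = 10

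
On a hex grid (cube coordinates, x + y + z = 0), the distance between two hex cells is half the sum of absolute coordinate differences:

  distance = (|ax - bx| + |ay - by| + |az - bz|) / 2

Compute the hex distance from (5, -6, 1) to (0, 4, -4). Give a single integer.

|ax - bx| = |5 - 0| = 5
|ay - by| = |-6 - 4| = 10
|az - bz| = |1 - (-4)| = 5
distance = (5 + 10 + 5) / 2 = 20 / 2 = 10

Answer: 10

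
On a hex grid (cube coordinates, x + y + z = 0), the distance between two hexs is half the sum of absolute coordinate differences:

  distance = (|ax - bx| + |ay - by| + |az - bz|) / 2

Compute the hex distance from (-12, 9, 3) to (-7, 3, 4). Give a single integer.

Answer: 6

Derivation:
|ax - bx| = |-12 - (-7)| = 5
|ay - by| = |9 - 3| = 6
|az - bz| = |3 - 4| = 1
distance = (5 + 6 + 1) / 2 = 12 / 2 = 6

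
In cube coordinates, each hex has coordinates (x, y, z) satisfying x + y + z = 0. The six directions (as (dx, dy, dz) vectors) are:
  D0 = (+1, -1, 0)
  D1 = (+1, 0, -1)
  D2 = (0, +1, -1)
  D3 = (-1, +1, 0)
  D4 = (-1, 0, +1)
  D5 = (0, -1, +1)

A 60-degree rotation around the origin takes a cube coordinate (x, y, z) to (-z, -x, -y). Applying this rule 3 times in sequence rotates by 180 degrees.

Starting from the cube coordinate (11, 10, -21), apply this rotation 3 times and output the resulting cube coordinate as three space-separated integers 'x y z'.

Answer: -11 -10 21

Derivation:
Start: (11, 10, -21)
Step 1: (11, 10, -21) -> (-(-21), -(11), -(10)) = (21, -11, -10)
Step 2: (21, -11, -10) -> (-(-10), -(21), -(-11)) = (10, -21, 11)
Step 3: (10, -21, 11) -> (-(11), -(10), -(-21)) = (-11, -10, 21)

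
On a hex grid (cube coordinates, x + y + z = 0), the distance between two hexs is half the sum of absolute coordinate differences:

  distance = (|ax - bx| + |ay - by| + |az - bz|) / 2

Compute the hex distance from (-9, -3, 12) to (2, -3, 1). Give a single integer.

|ax - bx| = |-9 - 2| = 11
|ay - by| = |-3 - (-3)| = 0
|az - bz| = |12 - 1| = 11
distance = (11 + 0 + 11) / 2 = 22 / 2 = 11

Answer: 11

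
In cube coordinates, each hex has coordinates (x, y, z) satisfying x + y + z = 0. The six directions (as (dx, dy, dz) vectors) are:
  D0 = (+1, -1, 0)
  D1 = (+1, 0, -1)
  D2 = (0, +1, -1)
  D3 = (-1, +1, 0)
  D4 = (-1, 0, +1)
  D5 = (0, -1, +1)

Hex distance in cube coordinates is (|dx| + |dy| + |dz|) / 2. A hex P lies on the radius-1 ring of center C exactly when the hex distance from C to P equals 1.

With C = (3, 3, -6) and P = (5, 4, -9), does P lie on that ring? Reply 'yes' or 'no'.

|px - cx| = |5 - 3| = 2
|py - cy| = |4 - 3| = 1
|pz - cz| = |-9 - (-6)| = 3
distance = (2+1+3)/2 = 6/2 = 3
radius = 1; distance != radius -> no

Answer: no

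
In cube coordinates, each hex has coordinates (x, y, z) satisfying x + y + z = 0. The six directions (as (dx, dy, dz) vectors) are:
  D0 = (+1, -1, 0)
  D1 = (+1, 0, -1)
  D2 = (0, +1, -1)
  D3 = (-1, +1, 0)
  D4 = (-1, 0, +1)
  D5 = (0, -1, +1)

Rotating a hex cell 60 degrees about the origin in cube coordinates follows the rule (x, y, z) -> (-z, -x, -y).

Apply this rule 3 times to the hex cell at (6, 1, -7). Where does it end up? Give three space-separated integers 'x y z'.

Start: (6, 1, -7)
Step 1: (6, 1, -7) -> (-(-7), -(6), -(1)) = (7, -6, -1)
Step 2: (7, -6, -1) -> (-(-1), -(7), -(-6)) = (1, -7, 6)
Step 3: (1, -7, 6) -> (-(6), -(1), -(-7)) = (-6, -1, 7)

Answer: -6 -1 7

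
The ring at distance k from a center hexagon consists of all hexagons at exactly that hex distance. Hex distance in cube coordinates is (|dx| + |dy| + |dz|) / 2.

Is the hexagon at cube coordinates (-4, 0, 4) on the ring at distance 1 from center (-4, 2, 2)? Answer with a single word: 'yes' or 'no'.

|px - cx| = |-4 - (-4)| = 0
|py - cy| = |0 - 2| = 2
|pz - cz| = |4 - 2| = 2
distance = (0+2+2)/2 = 4/2 = 2
radius = 1; distance != radius -> no

Answer: no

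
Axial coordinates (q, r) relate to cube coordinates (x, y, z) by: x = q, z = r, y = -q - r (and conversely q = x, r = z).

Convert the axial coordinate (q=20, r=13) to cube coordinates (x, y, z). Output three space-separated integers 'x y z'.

x = q = 20
z = r = 13
y = -x - z = -(20) - (13) = -33

Answer: 20 -33 13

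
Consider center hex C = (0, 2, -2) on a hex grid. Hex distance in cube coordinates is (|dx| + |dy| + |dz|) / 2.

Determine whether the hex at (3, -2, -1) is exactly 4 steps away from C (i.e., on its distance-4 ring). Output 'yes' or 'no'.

|px - cx| = |3 - 0| = 3
|py - cy| = |-2 - 2| = 4
|pz - cz| = |-1 - (-2)| = 1
distance = (3+4+1)/2 = 8/2 = 4
radius = 4; distance == radius -> yes

Answer: yes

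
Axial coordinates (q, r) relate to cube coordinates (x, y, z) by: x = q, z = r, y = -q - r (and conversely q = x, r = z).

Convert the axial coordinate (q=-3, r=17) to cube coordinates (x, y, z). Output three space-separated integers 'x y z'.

Answer: -3 -14 17

Derivation:
x = q = -3
z = r = 17
y = -x - z = -(-3) - (17) = -14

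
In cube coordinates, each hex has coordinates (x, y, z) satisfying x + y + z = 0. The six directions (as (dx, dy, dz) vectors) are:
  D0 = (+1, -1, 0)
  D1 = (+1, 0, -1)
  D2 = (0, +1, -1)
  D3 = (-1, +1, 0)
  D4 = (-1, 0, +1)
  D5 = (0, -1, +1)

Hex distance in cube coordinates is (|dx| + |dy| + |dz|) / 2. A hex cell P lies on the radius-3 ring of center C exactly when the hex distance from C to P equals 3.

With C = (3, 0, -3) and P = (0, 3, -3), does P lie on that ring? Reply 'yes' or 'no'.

Answer: yes

Derivation:
|px - cx| = |0 - 3| = 3
|py - cy| = |3 - 0| = 3
|pz - cz| = |-3 - (-3)| = 0
distance = (3+3+0)/2 = 6/2 = 3
radius = 3; distance == radius -> yes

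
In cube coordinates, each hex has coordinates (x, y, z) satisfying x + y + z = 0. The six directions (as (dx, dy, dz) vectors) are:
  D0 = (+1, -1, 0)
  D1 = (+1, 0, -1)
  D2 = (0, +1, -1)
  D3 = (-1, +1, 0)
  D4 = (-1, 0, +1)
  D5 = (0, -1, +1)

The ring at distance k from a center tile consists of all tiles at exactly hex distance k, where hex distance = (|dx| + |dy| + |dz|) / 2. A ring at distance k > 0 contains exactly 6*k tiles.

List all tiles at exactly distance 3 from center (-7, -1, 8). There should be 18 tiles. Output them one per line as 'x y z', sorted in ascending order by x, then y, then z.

Walk ring at distance 3 from (-7, -1, 8):
Start at center + D4*3 = (-10, -1, 11)
  hex 0: (-10, -1, 11)
  hex 1: (-9, -2, 11)
  hex 2: (-8, -3, 11)
  hex 3: (-7, -4, 11)
  hex 4: (-6, -4, 10)
  hex 5: (-5, -4, 9)
  hex 6: (-4, -4, 8)
  hex 7: (-4, -3, 7)
  hex 8: (-4, -2, 6)
  hex 9: (-4, -1, 5)
  hex 10: (-5, 0, 5)
  hex 11: (-6, 1, 5)
  hex 12: (-7, 2, 5)
  hex 13: (-8, 2, 6)
  hex 14: (-9, 2, 7)
  hex 15: (-10, 2, 8)
  hex 16: (-10, 1, 9)
  hex 17: (-10, 0, 10)
Sorted: 18 hexes.

Answer: -10 -1 11
-10 0 10
-10 1 9
-10 2 8
-9 -2 11
-9 2 7
-8 -3 11
-8 2 6
-7 -4 11
-7 2 5
-6 -4 10
-6 1 5
-5 -4 9
-5 0 5
-4 -4 8
-4 -3 7
-4 -2 6
-4 -1 5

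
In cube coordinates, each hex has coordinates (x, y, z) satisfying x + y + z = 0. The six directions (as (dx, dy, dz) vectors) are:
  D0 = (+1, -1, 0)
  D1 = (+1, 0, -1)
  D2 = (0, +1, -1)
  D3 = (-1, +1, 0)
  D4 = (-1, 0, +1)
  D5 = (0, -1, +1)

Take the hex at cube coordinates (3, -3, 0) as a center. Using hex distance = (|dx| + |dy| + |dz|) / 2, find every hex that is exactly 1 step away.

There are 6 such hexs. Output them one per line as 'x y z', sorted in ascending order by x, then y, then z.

Answer: 2 -3 1
2 -2 0
3 -4 1
3 -2 -1
4 -4 0
4 -3 -1

Derivation:
Walk ring at distance 1 from (3, -3, 0):
Start at center + D4*1 = (2, -3, 1)
  hex 0: (2, -3, 1)
  hex 1: (3, -4, 1)
  hex 2: (4, -4, 0)
  hex 3: (4, -3, -1)
  hex 4: (3, -2, -1)
  hex 5: (2, -2, 0)
Sorted: 6 hexes.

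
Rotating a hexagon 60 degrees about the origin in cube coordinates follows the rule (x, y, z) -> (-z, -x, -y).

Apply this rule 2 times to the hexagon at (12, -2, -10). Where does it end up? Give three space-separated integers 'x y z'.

Start: (12, -2, -10)
Step 1: (12, -2, -10) -> (-(-10), -(12), -(-2)) = (10, -12, 2)
Step 2: (10, -12, 2) -> (-(2), -(10), -(-12)) = (-2, -10, 12)

Answer: -2 -10 12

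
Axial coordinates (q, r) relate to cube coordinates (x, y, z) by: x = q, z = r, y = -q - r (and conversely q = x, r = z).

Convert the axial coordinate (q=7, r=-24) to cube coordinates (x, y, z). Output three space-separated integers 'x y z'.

Answer: 7 17 -24

Derivation:
x = q = 7
z = r = -24
y = -x - z = -(7) - (-24) = 17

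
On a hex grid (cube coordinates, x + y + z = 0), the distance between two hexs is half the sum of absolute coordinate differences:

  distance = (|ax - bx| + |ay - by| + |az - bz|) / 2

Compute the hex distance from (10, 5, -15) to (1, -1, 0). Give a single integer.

Answer: 15

Derivation:
|ax - bx| = |10 - 1| = 9
|ay - by| = |5 - (-1)| = 6
|az - bz| = |-15 - 0| = 15
distance = (9 + 6 + 15) / 2 = 30 / 2 = 15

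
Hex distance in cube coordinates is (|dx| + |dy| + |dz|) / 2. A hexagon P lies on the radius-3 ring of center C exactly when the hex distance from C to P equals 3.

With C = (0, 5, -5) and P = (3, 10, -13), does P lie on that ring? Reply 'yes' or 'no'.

Answer: no

Derivation:
|px - cx| = |3 - 0| = 3
|py - cy| = |10 - 5| = 5
|pz - cz| = |-13 - (-5)| = 8
distance = (3+5+8)/2 = 16/2 = 8
radius = 3; distance != radius -> no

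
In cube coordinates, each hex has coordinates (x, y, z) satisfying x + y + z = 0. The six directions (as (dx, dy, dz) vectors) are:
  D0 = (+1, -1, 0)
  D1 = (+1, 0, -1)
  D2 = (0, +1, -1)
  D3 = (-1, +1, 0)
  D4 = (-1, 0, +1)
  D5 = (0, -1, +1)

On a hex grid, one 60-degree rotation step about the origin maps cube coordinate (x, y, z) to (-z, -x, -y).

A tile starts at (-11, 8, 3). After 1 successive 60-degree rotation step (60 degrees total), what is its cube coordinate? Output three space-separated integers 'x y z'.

Start: (-11, 8, 3)
Step 1: (-11, 8, 3) -> (-(3), -(-11), -(8)) = (-3, 11, -8)

Answer: -3 11 -8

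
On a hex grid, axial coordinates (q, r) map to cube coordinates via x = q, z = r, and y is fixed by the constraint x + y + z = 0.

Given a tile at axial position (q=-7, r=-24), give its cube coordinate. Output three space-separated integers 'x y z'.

x = q = -7
z = r = -24
y = -x - z = -(-7) - (-24) = 31

Answer: -7 31 -24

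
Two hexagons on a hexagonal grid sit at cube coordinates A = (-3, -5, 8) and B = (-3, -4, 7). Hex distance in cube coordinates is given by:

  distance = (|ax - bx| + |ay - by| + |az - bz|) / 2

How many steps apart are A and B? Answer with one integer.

|ax - bx| = |-3 - (-3)| = 0
|ay - by| = |-5 - (-4)| = 1
|az - bz| = |8 - 7| = 1
distance = (0 + 1 + 1) / 2 = 2 / 2 = 1

Answer: 1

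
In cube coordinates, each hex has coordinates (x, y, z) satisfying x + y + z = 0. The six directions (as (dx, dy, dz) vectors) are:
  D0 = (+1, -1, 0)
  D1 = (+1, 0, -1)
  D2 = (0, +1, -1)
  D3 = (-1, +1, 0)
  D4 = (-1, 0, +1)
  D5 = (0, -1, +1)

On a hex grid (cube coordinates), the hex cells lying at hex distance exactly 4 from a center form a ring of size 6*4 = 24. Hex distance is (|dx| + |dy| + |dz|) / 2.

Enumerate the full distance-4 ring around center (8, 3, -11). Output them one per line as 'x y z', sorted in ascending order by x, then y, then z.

Walk ring at distance 4 from (8, 3, -11):
Start at center + D4*4 = (4, 3, -7)
  hex 0: (4, 3, -7)
  hex 1: (5, 2, -7)
  hex 2: (6, 1, -7)
  hex 3: (7, 0, -7)
  hex 4: (8, -1, -7)
  hex 5: (9, -1, -8)
  hex 6: (10, -1, -9)
  hex 7: (11, -1, -10)
  hex 8: (12, -1, -11)
  hex 9: (12, 0, -12)
  hex 10: (12, 1, -13)
  hex 11: (12, 2, -14)
  hex 12: (12, 3, -15)
  hex 13: (11, 4, -15)
  hex 14: (10, 5, -15)
  hex 15: (9, 6, -15)
  hex 16: (8, 7, -15)
  hex 17: (7, 7, -14)
  hex 18: (6, 7, -13)
  hex 19: (5, 7, -12)
  hex 20: (4, 7, -11)
  hex 21: (4, 6, -10)
  hex 22: (4, 5, -9)
  hex 23: (4, 4, -8)
Sorted: 24 hexes.

Answer: 4 3 -7
4 4 -8
4 5 -9
4 6 -10
4 7 -11
5 2 -7
5 7 -12
6 1 -7
6 7 -13
7 0 -7
7 7 -14
8 -1 -7
8 7 -15
9 -1 -8
9 6 -15
10 -1 -9
10 5 -15
11 -1 -10
11 4 -15
12 -1 -11
12 0 -12
12 1 -13
12 2 -14
12 3 -15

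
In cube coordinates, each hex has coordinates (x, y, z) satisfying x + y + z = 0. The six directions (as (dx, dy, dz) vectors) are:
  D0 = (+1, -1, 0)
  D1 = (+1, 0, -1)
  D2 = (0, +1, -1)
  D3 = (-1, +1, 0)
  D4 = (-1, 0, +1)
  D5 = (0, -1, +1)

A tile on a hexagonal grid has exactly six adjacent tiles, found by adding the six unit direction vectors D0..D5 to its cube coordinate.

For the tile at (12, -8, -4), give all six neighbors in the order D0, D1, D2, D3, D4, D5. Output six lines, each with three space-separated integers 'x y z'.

Center: (12, -8, -4). Add each direction:
  D0: (12, -8, -4) + (1, -1, 0) = (13, -9, -4)
  D1: (12, -8, -4) + (1, 0, -1) = (13, -8, -5)
  D2: (12, -8, -4) + (0, 1, -1) = (12, -7, -5)
  D3: (12, -8, -4) + (-1, 1, 0) = (11, -7, -4)
  D4: (12, -8, -4) + (-1, 0, 1) = (11, -8, -3)
  D5: (12, -8, -4) + (0, -1, 1) = (12, -9, -3)

Answer: 13 -9 -4
13 -8 -5
12 -7 -5
11 -7 -4
11 -8 -3
12 -9 -3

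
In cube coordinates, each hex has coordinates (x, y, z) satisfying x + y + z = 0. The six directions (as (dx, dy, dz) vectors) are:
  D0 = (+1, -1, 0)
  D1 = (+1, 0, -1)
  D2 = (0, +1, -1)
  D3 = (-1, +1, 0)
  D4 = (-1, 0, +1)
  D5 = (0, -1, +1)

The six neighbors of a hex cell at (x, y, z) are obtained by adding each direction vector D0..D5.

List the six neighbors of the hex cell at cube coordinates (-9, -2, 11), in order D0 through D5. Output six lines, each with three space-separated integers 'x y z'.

Center: (-9, -2, 11). Add each direction:
  D0: (-9, -2, 11) + (1, -1, 0) = (-8, -3, 11)
  D1: (-9, -2, 11) + (1, 0, -1) = (-8, -2, 10)
  D2: (-9, -2, 11) + (0, 1, -1) = (-9, -1, 10)
  D3: (-9, -2, 11) + (-1, 1, 0) = (-10, -1, 11)
  D4: (-9, -2, 11) + (-1, 0, 1) = (-10, -2, 12)
  D5: (-9, -2, 11) + (0, -1, 1) = (-9, -3, 12)

Answer: -8 -3 11
-8 -2 10
-9 -1 10
-10 -1 11
-10 -2 12
-9 -3 12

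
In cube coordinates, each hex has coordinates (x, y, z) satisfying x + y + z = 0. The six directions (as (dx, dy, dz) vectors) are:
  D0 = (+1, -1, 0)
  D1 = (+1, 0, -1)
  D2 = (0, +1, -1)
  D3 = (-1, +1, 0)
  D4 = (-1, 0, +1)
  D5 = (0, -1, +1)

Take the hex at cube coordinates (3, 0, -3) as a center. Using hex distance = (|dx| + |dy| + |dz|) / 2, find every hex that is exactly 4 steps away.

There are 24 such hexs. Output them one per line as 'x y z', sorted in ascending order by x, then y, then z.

Walk ring at distance 4 from (3, 0, -3):
Start at center + D4*4 = (-1, 0, 1)
  hex 0: (-1, 0, 1)
  hex 1: (0, -1, 1)
  hex 2: (1, -2, 1)
  hex 3: (2, -3, 1)
  hex 4: (3, -4, 1)
  hex 5: (4, -4, 0)
  hex 6: (5, -4, -1)
  hex 7: (6, -4, -2)
  hex 8: (7, -4, -3)
  hex 9: (7, -3, -4)
  hex 10: (7, -2, -5)
  hex 11: (7, -1, -6)
  hex 12: (7, 0, -7)
  hex 13: (6, 1, -7)
  hex 14: (5, 2, -7)
  hex 15: (4, 3, -7)
  hex 16: (3, 4, -7)
  hex 17: (2, 4, -6)
  hex 18: (1, 4, -5)
  hex 19: (0, 4, -4)
  hex 20: (-1, 4, -3)
  hex 21: (-1, 3, -2)
  hex 22: (-1, 2, -1)
  hex 23: (-1, 1, 0)
Sorted: 24 hexes.

Answer: -1 0 1
-1 1 0
-1 2 -1
-1 3 -2
-1 4 -3
0 -1 1
0 4 -4
1 -2 1
1 4 -5
2 -3 1
2 4 -6
3 -4 1
3 4 -7
4 -4 0
4 3 -7
5 -4 -1
5 2 -7
6 -4 -2
6 1 -7
7 -4 -3
7 -3 -4
7 -2 -5
7 -1 -6
7 0 -7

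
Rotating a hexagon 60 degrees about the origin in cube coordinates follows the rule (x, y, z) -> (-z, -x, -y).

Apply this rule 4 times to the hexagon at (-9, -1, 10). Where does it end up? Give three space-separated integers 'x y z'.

Start: (-9, -1, 10)
Step 1: (-9, -1, 10) -> (-(10), -(-9), -(-1)) = (-10, 9, 1)
Step 2: (-10, 9, 1) -> (-(1), -(-10), -(9)) = (-1, 10, -9)
Step 3: (-1, 10, -9) -> (-(-9), -(-1), -(10)) = (9, 1, -10)
Step 4: (9, 1, -10) -> (-(-10), -(9), -(1)) = (10, -9, -1)

Answer: 10 -9 -1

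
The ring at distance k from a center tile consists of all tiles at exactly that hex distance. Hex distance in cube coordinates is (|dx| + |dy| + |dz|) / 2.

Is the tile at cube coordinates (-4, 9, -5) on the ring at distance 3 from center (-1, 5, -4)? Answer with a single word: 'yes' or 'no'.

Answer: no

Derivation:
|px - cx| = |-4 - (-1)| = 3
|py - cy| = |9 - 5| = 4
|pz - cz| = |-5 - (-4)| = 1
distance = (3+4+1)/2 = 8/2 = 4
radius = 3; distance != radius -> no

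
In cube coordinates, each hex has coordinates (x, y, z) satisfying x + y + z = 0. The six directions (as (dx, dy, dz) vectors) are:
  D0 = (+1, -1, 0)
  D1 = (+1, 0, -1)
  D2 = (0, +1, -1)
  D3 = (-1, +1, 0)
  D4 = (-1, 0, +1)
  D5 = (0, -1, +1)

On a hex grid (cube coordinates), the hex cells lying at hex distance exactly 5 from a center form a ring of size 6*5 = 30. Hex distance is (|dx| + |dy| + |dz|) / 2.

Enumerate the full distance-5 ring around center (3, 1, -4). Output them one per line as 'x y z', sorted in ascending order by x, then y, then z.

Answer: -2 1 1
-2 2 0
-2 3 -1
-2 4 -2
-2 5 -3
-2 6 -4
-1 0 1
-1 6 -5
0 -1 1
0 6 -6
1 -2 1
1 6 -7
2 -3 1
2 6 -8
3 -4 1
3 6 -9
4 -4 0
4 5 -9
5 -4 -1
5 4 -9
6 -4 -2
6 3 -9
7 -4 -3
7 2 -9
8 -4 -4
8 -3 -5
8 -2 -6
8 -1 -7
8 0 -8
8 1 -9

Derivation:
Walk ring at distance 5 from (3, 1, -4):
Start at center + D4*5 = (-2, 1, 1)
  hex 0: (-2, 1, 1)
  hex 1: (-1, 0, 1)
  hex 2: (0, -1, 1)
  hex 3: (1, -2, 1)
  hex 4: (2, -3, 1)
  hex 5: (3, -4, 1)
  hex 6: (4, -4, 0)
  hex 7: (5, -4, -1)
  hex 8: (6, -4, -2)
  hex 9: (7, -4, -3)
  hex 10: (8, -4, -4)
  hex 11: (8, -3, -5)
  hex 12: (8, -2, -6)
  hex 13: (8, -1, -7)
  hex 14: (8, 0, -8)
  hex 15: (8, 1, -9)
  hex 16: (7, 2, -9)
  hex 17: (6, 3, -9)
  hex 18: (5, 4, -9)
  hex 19: (4, 5, -9)
  hex 20: (3, 6, -9)
  hex 21: (2, 6, -8)
  hex 22: (1, 6, -7)
  hex 23: (0, 6, -6)
  hex 24: (-1, 6, -5)
  hex 25: (-2, 6, -4)
  hex 26: (-2, 5, -3)
  hex 27: (-2, 4, -2)
  hex 28: (-2, 3, -1)
  hex 29: (-2, 2, 0)
Sorted: 30 hexes.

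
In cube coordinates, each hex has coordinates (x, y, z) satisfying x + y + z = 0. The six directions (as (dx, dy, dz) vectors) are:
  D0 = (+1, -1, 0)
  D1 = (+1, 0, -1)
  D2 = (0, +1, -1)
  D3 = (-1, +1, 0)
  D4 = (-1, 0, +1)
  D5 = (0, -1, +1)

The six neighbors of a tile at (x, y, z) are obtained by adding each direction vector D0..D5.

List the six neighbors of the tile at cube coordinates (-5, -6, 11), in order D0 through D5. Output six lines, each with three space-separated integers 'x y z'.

Answer: -4 -7 11
-4 -6 10
-5 -5 10
-6 -5 11
-6 -6 12
-5 -7 12

Derivation:
Center: (-5, -6, 11). Add each direction:
  D0: (-5, -6, 11) + (1, -1, 0) = (-4, -7, 11)
  D1: (-5, -6, 11) + (1, 0, -1) = (-4, -6, 10)
  D2: (-5, -6, 11) + (0, 1, -1) = (-5, -5, 10)
  D3: (-5, -6, 11) + (-1, 1, 0) = (-6, -5, 11)
  D4: (-5, -6, 11) + (-1, 0, 1) = (-6, -6, 12)
  D5: (-5, -6, 11) + (0, -1, 1) = (-5, -7, 12)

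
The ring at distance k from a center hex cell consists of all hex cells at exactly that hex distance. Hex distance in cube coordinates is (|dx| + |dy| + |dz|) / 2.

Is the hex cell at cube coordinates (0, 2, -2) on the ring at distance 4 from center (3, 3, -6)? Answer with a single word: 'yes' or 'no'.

Answer: yes

Derivation:
|px - cx| = |0 - 3| = 3
|py - cy| = |2 - 3| = 1
|pz - cz| = |-2 - (-6)| = 4
distance = (3+1+4)/2 = 8/2 = 4
radius = 4; distance == radius -> yes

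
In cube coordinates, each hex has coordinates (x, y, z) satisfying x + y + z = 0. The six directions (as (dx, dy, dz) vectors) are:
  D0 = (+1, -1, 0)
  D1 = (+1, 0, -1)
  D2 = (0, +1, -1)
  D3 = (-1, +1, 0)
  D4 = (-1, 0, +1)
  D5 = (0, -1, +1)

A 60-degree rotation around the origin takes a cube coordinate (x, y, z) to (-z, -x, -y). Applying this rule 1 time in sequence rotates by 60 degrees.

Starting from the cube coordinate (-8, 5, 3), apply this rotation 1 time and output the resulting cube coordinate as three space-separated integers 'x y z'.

Answer: -3 8 -5

Derivation:
Start: (-8, 5, 3)
Step 1: (-8, 5, 3) -> (-(3), -(-8), -(5)) = (-3, 8, -5)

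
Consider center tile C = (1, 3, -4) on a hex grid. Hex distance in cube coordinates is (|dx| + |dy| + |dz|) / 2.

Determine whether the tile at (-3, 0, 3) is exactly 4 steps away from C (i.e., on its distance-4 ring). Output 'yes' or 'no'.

Answer: no

Derivation:
|px - cx| = |-3 - 1| = 4
|py - cy| = |0 - 3| = 3
|pz - cz| = |3 - (-4)| = 7
distance = (4+3+7)/2 = 14/2 = 7
radius = 4; distance != radius -> no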